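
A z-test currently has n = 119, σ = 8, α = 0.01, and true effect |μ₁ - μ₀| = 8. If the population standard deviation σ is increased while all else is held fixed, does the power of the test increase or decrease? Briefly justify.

Power decreases: a larger σ inflates the standard error σ/√n, pulling the sampling distribution under H₁ back toward the critical value.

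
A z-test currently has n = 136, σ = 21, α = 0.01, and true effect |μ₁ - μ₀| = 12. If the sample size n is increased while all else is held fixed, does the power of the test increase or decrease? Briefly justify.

Power increases: a larger n shrinks the standard error σ/√n, moving the sampling distribution under H₁ further from the critical value.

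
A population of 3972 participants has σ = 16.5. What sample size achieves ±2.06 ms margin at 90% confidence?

Without FPC: n₀ = (1.645×16.5/2.06)² = 173.606. With FPC: n = n₀N/(n₀+N-1) = 166.4 → n = 167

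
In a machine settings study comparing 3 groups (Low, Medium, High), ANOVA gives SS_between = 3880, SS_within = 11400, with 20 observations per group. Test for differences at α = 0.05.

df_between = 2, df_within = 57. F = MS_between/MS_within = 1940.0/200.0 = 9.7. F_crit ≈ 3.159. Reject H₀. At least one mean differs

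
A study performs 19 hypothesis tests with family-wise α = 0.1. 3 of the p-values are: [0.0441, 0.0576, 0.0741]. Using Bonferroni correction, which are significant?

Bonferroni α = 0.1/19 = 0.00526. None of the given p-values are significant.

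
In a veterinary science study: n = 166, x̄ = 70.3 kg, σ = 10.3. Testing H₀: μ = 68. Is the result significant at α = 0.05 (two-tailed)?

z = (70.3 - 68)/(10.3/√166) = 2.877. Since |z| > 1.96, significant at α = 0.05.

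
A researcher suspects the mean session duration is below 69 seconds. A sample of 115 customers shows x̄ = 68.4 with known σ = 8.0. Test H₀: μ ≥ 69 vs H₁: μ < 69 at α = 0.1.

z = -0.804. Critical value: -1.28. Fail to reject H₀.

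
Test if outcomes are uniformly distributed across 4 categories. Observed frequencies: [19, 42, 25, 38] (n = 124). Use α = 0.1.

Expected = 31 each. χ² = Σ(O-E)²/E = 11.29. df = 3, critical value = 6.251. Reject H₀.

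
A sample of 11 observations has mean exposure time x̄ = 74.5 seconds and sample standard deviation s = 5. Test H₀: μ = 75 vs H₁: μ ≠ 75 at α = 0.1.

t = (x̄ - μ₀)/(s/√n) = (74.5 - 75)/(5/√11) = -0.332. df = 10, critical t = ±1.812. Fail to reject H₀.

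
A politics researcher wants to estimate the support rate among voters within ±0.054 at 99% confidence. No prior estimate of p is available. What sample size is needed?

Conservative approach: use p = 0.5 (maximizes p(1-p) = 0.25). n = z²(0.25)/E² = 2.576²×0.25/0.054² = 568.9 → n = 569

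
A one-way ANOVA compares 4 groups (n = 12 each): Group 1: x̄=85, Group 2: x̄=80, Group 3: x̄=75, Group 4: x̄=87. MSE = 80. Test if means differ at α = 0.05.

Grand mean = 81.75. SS_between = 1041.0, MS_between = 347.0. F = 4.338, F_crit ≈ 2.816. Reject H₀.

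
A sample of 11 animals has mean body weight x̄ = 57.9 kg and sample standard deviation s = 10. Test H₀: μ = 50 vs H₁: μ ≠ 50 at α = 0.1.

t = (x̄ - μ₀)/(s/√n) = (57.9 - 50)/(10/√11) = 2.62. df = 10, critical t = ±1.812. Reject H₀.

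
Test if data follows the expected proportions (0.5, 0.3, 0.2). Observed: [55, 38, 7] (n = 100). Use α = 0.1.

Expected: [50.0, 30.0, 20.0]. χ² = 11.083. df = 2, critical = 4.605. Reject H₀.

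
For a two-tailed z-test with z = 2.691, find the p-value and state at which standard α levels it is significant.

p = 2·P(Z > |2.691|) = 2·(1 - Φ(2.691)) ≈ 0.0071. Significant at α = 0.1; Significant at α = 0.05; Significant at α = 0.01.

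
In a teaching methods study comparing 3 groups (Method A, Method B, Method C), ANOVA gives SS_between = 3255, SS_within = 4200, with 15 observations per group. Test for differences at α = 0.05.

df_between = 2, df_within = 42. F = MS_between/MS_within = 1627.5/100.0 = 16.275. F_crit ≈ 3.22. Reject H₀. At least one mean differs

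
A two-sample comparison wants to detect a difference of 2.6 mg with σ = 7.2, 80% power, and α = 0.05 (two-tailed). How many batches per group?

n per group = 2(z_α/2 + z_β)²σ²/d² = 2×(1.96 + 0.84)²×7.2²/2.6² = 120.2 → n = 121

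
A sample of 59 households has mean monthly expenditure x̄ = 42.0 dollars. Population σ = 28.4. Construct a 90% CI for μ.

CI = x̄ ± z*(σ/√n) = 42.0 ± 1.645(28.4/√59) = 42.0 ± 6.08 = (35.92, 48.08)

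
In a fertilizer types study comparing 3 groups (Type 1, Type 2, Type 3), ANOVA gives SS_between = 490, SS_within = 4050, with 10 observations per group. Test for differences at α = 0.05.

df_between = 2, df_within = 27. F = MS_between/MS_within = 245.0/150.0 = 1.633. F_crit ≈ 3.354. Fail to reject H₀.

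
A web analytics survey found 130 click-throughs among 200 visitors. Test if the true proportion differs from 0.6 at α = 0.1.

p̂ = 0.65, p₀ = 0.6. z = (p̂ - p₀)/√(p₀(1-p₀)/n) = 1.443. Critical: ±1.645. Fail to reject H₀.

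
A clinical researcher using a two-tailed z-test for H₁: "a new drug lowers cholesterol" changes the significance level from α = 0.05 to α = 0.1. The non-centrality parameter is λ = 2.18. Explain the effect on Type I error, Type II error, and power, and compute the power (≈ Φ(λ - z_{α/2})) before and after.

Increasing α from 0.05 to 0.1:
• Type I error rate increases (α is the Type I rate by definition).
• Critical value moves from z_{α/2} = 1.96 to 1.645, so power = Φ(λ - z_{α/2}) goes from Φ(2.18 - 1.96) = 0.587 to Φ(2.18 - 1.645) = 0.704.
• Type II error rate β = 1 - power therefore decreases (0.413 → 0.296).
Appropriate when false negatives are costly — here, shelving an effective drug — patients miss out on a treatment that would have helped.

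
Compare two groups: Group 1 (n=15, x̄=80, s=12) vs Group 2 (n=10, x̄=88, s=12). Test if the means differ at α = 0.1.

Pooled sp = 12.0. t = -1.633, df = 23. Critical t = ±1.714. Fail to reject H₀.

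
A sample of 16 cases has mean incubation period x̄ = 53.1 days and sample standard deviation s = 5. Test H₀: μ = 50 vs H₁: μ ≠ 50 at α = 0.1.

t = (x̄ - μ₀)/(s/√n) = (53.1 - 50)/(5/√16) = 2.48. df = 15, critical t = ±1.753. Reject H₀.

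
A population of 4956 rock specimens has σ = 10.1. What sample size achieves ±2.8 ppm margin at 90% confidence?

Without FPC: n₀ = (1.645×10.1/2.8)² = 35.209. With FPC: n = n₀N/(n₀+N-1) = 35.0 → n = 35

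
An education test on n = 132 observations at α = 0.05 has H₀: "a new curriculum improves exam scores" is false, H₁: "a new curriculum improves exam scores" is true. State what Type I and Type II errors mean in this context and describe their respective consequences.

Type I (false positive): concluding that a new curriculum improves exam scores when it is not — adopting a curriculum that gives no real benefit — disruption for nothing. Type II (false negative): failing to conclude that a new curriculum improves exam scores when it is — keeping the old curriculum when the new one would have helped students. Which is costlier depends on domain priorities and is a judgement call rather than a statistical fact.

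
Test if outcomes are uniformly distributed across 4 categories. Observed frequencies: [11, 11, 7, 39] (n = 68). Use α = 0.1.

Expected = 17 each. χ² = Σ(O-E)²/E = 38.588. df = 3, critical value = 6.251. Reject H₀.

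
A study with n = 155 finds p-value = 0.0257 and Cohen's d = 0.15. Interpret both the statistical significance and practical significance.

Statistically significant (p = 0.0257 < 0.05). Cohen's d = 0.15 indicates a very small effect size. Both statistical and practical significance should be considered.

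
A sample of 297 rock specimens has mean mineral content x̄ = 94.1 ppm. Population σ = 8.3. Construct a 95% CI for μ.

CI = x̄ ± z*(σ/√n) = 94.1 ± 1.96(8.3/√297) = 94.1 ± 0.94 = (93.16, 95.04)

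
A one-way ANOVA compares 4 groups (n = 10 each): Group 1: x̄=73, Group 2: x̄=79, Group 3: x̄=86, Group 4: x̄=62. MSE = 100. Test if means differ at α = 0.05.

Grand mean = 75.0. SS_between = 3100.0, MS_between = 1033.33. F = 10.333, F_crit ≈ 2.866. Reject H₀.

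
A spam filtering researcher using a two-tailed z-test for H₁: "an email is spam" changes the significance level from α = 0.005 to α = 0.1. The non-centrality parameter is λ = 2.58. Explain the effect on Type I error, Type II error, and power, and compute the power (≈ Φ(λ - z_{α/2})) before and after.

Increasing α from 0.005 to 0.1:
• Type I error rate increases (α is the Type I rate by definition).
• Critical value moves from z_{α/2} = 2.807 to 1.645, so power = Φ(λ - z_{α/2}) goes from Φ(2.58 - 2.807) = 0.41 to Φ(2.58 - 1.645) = 0.825.
• Type II error rate β = 1 - power therefore decreases (0.59 → 0.175).
Appropriate when false negatives are costly — here, a spam email lands in the inbox.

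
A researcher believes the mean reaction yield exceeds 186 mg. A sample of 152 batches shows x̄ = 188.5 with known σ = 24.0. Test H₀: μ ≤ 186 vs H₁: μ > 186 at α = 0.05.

z = 1.284. Critical value: 1.645. Fail to reject H₀.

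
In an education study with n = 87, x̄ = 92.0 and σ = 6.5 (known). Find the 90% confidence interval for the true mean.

CI = x̄ ± z*(σ/√n) = 92.0 ± 1.645(6.5/√87) = 92.0 ± 1.15 = (90.85, 93.15)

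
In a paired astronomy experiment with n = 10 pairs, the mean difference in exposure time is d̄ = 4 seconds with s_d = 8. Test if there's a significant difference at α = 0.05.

t = d̄/(s_d/√n) = 4/(8/√10) = 1.581. df = 9, critical t = ±2.262. Fail to reject H₀.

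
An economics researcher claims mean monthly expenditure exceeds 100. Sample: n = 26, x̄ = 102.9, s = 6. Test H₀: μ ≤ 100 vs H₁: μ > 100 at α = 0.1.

t = (102.9 - 100)/(6/√26) = 2.465, df = 25. Critical t = 1.316. Reject H₀.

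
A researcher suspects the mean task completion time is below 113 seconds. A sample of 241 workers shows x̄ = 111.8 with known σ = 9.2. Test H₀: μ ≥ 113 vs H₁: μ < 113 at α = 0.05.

z = -2.025. Critical value: -1.645. Reject H₀.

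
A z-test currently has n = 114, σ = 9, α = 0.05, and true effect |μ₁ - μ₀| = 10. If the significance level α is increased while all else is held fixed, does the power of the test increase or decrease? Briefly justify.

Power increases: a larger α lowers the critical value, so more of the H₁ sampling distribution falls in the rejection region.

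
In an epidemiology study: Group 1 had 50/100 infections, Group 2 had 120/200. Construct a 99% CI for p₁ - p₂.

p̂₁ = 0.5, p̂₂ = 0.6. Difference = -0.1. CI = (-0.257, 0.057)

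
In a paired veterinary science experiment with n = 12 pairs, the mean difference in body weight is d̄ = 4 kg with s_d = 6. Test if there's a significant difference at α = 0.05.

t = d̄/(s_d/√n) = 4/(6/√12) = 2.309. df = 11, critical t = ±2.201. Reject H₀.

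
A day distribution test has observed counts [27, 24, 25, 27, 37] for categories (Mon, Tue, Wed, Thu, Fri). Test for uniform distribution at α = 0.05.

Expected = 28 each. χ² = Σ(O-E)²/E = 3.857. df = 4, critical value = 9.488. Fail to reject H₀.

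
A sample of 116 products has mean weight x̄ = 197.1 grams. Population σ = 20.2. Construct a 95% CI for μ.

CI = x̄ ± z*(σ/√n) = 197.1 ± 1.96(20.2/√116) = 197.1 ± 3.68 = (193.42, 200.78)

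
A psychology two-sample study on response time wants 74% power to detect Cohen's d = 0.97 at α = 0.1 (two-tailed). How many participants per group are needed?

z_{α/2} = 1.645, z_β = Φ⁻¹(0.74) = 0.643. For large effect (d = 0.97): n per group = 2(z_{α/2} + z_β)²/d² = 2(1.645 + 0.643)²/0.97² = 11.1 → 12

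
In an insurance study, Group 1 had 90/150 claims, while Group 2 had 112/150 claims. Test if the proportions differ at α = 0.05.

p̂₁ = 0.6, p̂₂ = 0.747, pooled p̂ = 0.673. z = -2.708. Critical: ±1.96. Reject H₀.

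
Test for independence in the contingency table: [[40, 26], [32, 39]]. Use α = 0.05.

χ² = 3.311. df = 1, critical = 3.841. Fail to reject H₀. No evidence of dependence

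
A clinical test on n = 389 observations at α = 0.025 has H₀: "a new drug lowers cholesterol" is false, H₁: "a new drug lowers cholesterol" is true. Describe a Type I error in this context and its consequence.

Type I error: rejecting H₀ when it is true — concluding that a new drug lowers cholesterol when in fact it is not. Consequence: approving an ineffective drug — patients take a useless medication and may skip effective alternatives.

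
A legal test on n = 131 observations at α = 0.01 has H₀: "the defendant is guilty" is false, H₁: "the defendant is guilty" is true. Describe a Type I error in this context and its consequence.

Type I error: rejecting H₀ when it is true — concluding that the defendant is guilty when in fact it is not. Consequence: convicting an innocent person.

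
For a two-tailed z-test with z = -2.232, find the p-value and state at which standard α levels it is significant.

p = 2·P(Z > |-2.232|) = 2·(1 - Φ(2.232)) ≈ 0.0256. Significant at α = 0.1; Significant at α = 0.05.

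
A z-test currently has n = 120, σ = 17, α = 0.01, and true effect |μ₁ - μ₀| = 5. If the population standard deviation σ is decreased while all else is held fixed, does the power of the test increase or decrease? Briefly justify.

Power increases: a smaller σ shrinks the standard error σ/√n, moving the sampling distribution under H₁ further from the critical value.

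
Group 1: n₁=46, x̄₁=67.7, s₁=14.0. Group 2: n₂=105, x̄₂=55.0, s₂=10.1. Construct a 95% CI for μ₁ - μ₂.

Difference = 12.7. SE = √(14.0²/46 + 10.1²/105) = 2.287. CI = (8.22, 17.18)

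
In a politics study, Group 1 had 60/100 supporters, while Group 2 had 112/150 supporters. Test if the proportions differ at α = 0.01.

p̂₁ = 0.6, p̂₂ = 0.747, pooled p̂ = 0.688. z = -2.452. Critical: ±2.576. Fail to reject H₀.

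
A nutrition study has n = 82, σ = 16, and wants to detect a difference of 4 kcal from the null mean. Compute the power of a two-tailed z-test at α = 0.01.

SE = σ/√n = 16/√82 = 1.767. Non-centrality λ = d/SE = 4/1.767 = 2.264. Power ≈ Φ(λ - z_{α/2}) = Φ(2.264 - 2.576) = Φ(-0.312) = 0.377.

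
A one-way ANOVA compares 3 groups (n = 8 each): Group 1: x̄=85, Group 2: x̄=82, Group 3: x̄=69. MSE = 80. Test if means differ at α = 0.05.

Grand mean = 78.67. SS_between = 1157.33, MS_between = 578.67. F = 7.233, F_crit ≈ 3.467. Reject H₀.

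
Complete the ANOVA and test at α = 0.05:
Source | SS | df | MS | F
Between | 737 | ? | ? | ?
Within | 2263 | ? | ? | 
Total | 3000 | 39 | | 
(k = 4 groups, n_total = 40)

df_between = 3, df_within = 36. MS_between = 245.67, MS_within = 62.86. F = 3.908, F_crit ≈ 2.866. Reject H₀.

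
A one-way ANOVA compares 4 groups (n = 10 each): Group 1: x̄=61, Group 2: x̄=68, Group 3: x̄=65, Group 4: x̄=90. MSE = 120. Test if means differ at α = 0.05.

Grand mean = 71.0. SS_between = 5060.0, MS_between = 1686.67. F = 14.056, F_crit ≈ 2.866. Reject H₀.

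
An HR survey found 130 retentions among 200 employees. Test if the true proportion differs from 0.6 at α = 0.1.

p̂ = 0.65, p₀ = 0.6. z = (p̂ - p₀)/√(p₀(1-p₀)/n) = 1.443. Critical: ±1.645. Fail to reject H₀.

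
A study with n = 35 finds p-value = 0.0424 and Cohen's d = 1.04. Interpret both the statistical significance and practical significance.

Statistically significant (p = 0.0424 < 0.05). Cohen's d = 1.04 indicates a large effect size. Both statistical and practical significance should be considered.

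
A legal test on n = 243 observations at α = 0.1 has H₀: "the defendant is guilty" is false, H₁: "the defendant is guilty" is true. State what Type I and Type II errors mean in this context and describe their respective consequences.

Type I (false positive): concluding that the defendant is guilty when it is not — convicting an innocent person. Type II (false negative): failing to conclude that the defendant is guilty when it is — acquitting a guilty person. Which is costlier depends on domain priorities and is a judgement call rather than a statistical fact.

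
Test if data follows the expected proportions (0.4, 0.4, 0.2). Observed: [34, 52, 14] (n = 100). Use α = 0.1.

Expected: [40.0, 40.0, 20.0]. χ² = 6.3. df = 2, critical = 4.605. Reject H₀.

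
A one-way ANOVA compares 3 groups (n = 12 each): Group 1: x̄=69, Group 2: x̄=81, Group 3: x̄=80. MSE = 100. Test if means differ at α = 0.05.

Grand mean = 76.67. SS_between = 1064.0, MS_between = 532.0. F = 5.32, F_crit ≈ 3.285. Reject H₀.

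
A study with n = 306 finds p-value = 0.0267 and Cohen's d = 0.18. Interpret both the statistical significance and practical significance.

Statistically significant (p = 0.0267 < 0.05). Cohen's d = 0.18 indicates a very small effect size. Both statistical and practical significance should be considered.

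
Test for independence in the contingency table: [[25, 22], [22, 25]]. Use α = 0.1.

χ² = 0.383. df = 1, critical = 2.706. Fail to reject H₀. No evidence of dependence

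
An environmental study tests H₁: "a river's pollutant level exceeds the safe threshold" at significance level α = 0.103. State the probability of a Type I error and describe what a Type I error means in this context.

P(Type I error) = α = 0.103. A Type I error is rejecting H₀ when H₀ is actually true (false positive) — here, concluding that a river's pollutant level exceeds the safe threshold when in fact this is not the case. Consequence: shutting down a compliant factory unnecessarily.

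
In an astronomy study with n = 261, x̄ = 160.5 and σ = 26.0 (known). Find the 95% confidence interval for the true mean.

CI = x̄ ± z*(σ/√n) = 160.5 ± 1.96(26.0/√261) = 160.5 ± 3.15 = (157.35, 163.65)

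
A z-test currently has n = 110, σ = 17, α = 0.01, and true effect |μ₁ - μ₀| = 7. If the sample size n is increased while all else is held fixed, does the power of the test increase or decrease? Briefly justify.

Power increases: a larger n shrinks the standard error σ/√n, moving the sampling distribution under H₁ further from the critical value.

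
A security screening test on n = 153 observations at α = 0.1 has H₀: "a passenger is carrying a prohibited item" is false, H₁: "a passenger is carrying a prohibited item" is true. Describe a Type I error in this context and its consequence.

Type I error: rejecting H₀ when it is true — concluding that a passenger is carrying a prohibited item when in fact it is not. Consequence: detaining an innocent passenger — delay and inconvenience.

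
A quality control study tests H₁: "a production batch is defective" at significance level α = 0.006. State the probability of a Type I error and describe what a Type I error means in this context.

P(Type I error) = α = 0.006. A Type I error is rejecting H₀ when H₀ is actually true (false positive) — here, concluding that a production batch is defective when in fact this is not the case. Consequence: scrapping a good batch — wasted material and cost for no reason.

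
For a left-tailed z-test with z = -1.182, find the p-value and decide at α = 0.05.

p = P(Z < -1.182) = Φ(-1.182) ≈ 0.1186. Since p ≥ 0.05, fail to reject H₀ (not significant) at α = 0.05.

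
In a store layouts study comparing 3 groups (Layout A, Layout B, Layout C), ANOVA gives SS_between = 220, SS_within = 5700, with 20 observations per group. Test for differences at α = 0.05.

df_between = 2, df_within = 57. F = MS_between/MS_within = 110.0/100.0 = 1.1. F_crit ≈ 3.159. Fail to reject H₀.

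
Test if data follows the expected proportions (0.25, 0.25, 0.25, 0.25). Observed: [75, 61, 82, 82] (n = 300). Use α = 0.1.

Expected: [75.0, 75.0, 75.0, 75.0]. χ² = 3.92. df = 3, critical = 6.251. Fail to reject H₀.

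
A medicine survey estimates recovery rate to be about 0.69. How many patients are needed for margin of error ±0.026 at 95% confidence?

n = z²p(1-p)/E² = 1.96²×0.69×0.31/0.026² = 1215.6 → n = 1216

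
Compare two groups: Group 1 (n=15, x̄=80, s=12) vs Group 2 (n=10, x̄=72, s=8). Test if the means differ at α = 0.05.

Pooled sp = 10.62. t = 1.846, df = 23. Critical t = ±2.069. Fail to reject H₀.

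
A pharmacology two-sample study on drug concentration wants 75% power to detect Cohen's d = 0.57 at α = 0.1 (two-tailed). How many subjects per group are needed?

z_{α/2} = 1.645, z_β = Φ⁻¹(0.75) = 0.674. For medium effect (d = 0.57): n per group = 2(z_{α/2} + z_β)²/d² = 2(1.645 + 0.674)²/0.57² = 33.1 → 34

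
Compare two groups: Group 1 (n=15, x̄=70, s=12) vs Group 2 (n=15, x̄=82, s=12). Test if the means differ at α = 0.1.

Pooled sp = 12.0. t = -2.739, df = 28. Critical t = ±1.701. Reject H₀.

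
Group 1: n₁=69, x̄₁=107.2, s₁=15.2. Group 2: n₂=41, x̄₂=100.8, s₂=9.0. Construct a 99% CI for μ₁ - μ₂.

Difference = 6.4. SE = √(15.2²/69 + 9.0²/41) = 2.307. CI = (0.46, 12.34)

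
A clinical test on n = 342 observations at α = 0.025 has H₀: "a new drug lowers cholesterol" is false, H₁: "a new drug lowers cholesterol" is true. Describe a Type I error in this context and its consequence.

Type I error: rejecting H₀ when it is true — concluding that a new drug lowers cholesterol when in fact it is not. Consequence: approving an ineffective drug — patients take a useless medication and may skip effective alternatives.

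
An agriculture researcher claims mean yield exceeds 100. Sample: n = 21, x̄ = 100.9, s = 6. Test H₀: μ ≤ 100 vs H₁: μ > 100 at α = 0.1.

t = (100.9 - 100)/(6/√21) = 0.687, df = 20. Critical t = 1.325. Fail to reject H₀.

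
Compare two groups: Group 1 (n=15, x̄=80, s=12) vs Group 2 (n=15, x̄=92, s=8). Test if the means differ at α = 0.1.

Pooled sp = 10.2. t = -3.223, df = 28. Critical t = ±1.701. Reject H₀.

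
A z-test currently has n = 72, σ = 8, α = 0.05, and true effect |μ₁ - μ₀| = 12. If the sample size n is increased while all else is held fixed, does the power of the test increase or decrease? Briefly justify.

Power increases: a larger n shrinks the standard error σ/√n, moving the sampling distribution under H₁ further from the critical value.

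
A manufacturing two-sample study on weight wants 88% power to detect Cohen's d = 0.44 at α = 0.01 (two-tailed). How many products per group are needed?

z_{α/2} = 2.576, z_β = Φ⁻¹(0.88) = 1.175. For small effect (d = 0.44): n per group = 2(z_{α/2} + z_β)²/d² = 2(2.576 + 1.175)²/0.44² = 145.4 → 146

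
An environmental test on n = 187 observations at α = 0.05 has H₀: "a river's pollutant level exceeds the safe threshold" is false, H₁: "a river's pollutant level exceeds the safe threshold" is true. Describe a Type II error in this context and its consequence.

Type II error: failing to reject H₀ when it is false — concluding that a river's pollutant level exceeds the safe threshold is not supported when in fact it is. Consequence: allowing unsafe pollution to continue.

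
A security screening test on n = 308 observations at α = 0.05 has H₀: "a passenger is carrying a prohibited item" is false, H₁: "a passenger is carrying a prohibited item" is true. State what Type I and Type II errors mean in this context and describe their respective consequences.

Type I (false positive): concluding that a passenger is carrying a prohibited item when it is not — detaining an innocent passenger — delay and inconvenience. Type II (false negative): failing to conclude that a passenger is carrying a prohibited item when it is — letting a prohibited item through — security breach. Which is costlier depends on domain priorities and is a judgement call rather than a statistical fact.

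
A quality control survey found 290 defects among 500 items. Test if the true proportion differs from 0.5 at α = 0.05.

p̂ = 0.58, p₀ = 0.5. z = (p̂ - p₀)/√(p₀(1-p₀)/n) = 3.578. Critical: ±1.96. Reject H₀.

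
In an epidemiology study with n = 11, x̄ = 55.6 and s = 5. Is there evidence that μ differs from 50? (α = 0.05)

t = (x̄ - μ₀)/(s/√n) = (55.6 - 50)/(5/√11) = 3.715. df = 10, critical t = ±2.228. Reject H₀.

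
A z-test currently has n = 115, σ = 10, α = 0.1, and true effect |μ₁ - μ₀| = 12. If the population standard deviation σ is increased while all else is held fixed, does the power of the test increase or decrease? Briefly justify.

Power decreases: a larger σ inflates the standard error σ/√n, pulling the sampling distribution under H₁ back toward the critical value.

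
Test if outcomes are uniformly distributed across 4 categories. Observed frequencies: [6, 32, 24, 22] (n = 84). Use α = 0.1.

Expected = 21 each. χ² = Σ(O-E)²/E = 16.952. df = 3, critical value = 6.251. Reject H₀.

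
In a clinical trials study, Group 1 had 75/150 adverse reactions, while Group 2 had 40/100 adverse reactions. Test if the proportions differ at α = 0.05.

p̂₁ = 0.5, p̂₂ = 0.4, pooled p̂ = 0.46. z = 1.554. Critical: ±1.96. Fail to reject H₀.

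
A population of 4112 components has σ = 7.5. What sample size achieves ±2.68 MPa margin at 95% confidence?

Without FPC: n₀ = (1.96×7.5/2.68)² = 30.086. With FPC: n = n₀N/(n₀+N-1) = 29.9 → n = 30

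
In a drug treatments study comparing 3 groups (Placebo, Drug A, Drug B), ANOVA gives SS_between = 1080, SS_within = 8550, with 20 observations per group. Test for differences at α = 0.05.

df_between = 2, df_within = 57. F = MS_between/MS_within = 540.0/150.0 = 3.6. F_crit ≈ 3.159. Reject H₀. At least one mean differs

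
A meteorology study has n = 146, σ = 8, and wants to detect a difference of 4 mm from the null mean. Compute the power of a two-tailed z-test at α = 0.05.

SE = σ/√n = 8/√146 = 0.662. Non-centrality λ = d/SE = 4/0.662 = 6.042. Power ≈ Φ(λ - z_{α/2}) = Φ(6.042 - 1.96) = Φ(4.082) = 1.0.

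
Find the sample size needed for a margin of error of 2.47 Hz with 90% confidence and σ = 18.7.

n = (z*σ/E)² = (1.645×18.7/2.47)² = 155.1 → n = 156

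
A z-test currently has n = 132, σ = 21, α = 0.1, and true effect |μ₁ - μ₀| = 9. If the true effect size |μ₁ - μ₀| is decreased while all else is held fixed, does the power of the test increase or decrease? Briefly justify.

Power decreases: a smaller true effect decreases the non-centrality λ = |μ₁ - μ₀|/(σ/√n).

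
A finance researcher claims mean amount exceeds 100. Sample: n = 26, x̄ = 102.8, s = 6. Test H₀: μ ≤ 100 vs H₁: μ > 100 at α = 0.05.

t = (102.8 - 100)/(6/√26) = 2.38, df = 25. Critical t = 1.708. Reject H₀.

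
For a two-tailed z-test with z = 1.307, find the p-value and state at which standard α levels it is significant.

p = 2·P(Z > |1.307|) = 2·(1 - Φ(1.307)) ≈ 0.1912. Not significant at any standard level.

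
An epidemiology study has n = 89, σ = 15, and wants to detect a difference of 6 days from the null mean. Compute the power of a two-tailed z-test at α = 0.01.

SE = σ/√n = 15/√89 = 1.59. Non-centrality λ = d/SE = 6/1.59 = 3.774. Power ≈ Φ(λ - z_{α/2}) = Φ(3.774 - 2.576) = Φ(1.198) = 0.884.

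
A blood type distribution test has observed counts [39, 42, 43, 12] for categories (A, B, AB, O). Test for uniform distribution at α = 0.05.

Expected = 34 each. χ² = Σ(O-E)²/E = 19.235. df = 3, critical value = 7.815. Reject H₀.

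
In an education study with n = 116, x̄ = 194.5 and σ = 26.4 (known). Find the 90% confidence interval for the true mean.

CI = x̄ ± z*(σ/√n) = 194.5 ± 1.645(26.4/√116) = 194.5 ± 4.03 = (190.47, 198.53)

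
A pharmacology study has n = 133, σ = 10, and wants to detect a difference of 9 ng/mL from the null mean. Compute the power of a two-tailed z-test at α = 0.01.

SE = σ/√n = 10/√133 = 0.867. Non-centrality λ = d/SE = 9/0.867 = 10.379. Power ≈ Φ(λ - z_{α/2}) = Φ(10.379 - 2.576) = Φ(7.803) = 1.0.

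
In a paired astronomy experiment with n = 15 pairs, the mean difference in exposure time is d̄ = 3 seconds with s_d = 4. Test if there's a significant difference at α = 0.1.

t = d̄/(s_d/√n) = 3/(4/√15) = 2.905. df = 14, critical t = ±1.761. Reject H₀.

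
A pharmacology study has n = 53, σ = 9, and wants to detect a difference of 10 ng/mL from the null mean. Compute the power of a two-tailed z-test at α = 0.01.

SE = σ/√n = 9/√53 = 1.236. Non-centrality λ = d/SE = 10/1.236 = 8.089. Power ≈ Φ(λ - z_{α/2}) = Φ(8.089 - 2.576) = Φ(5.513) = 1.0.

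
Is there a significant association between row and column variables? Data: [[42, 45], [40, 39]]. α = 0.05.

χ² = 0.092. df = 1, critical = 3.841. Fail to reject H₀. No evidence of dependence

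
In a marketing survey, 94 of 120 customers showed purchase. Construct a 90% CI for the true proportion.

p̂ = 0.783. CI = p̂ ± z*√(p̂(1-p̂)/n) = (0.721, 0.845)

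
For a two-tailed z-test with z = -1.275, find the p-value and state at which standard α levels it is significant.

p = 2·P(Z > |-1.275|) = 2·(1 - Φ(1.275)) ≈ 0.2023. Not significant at any standard level.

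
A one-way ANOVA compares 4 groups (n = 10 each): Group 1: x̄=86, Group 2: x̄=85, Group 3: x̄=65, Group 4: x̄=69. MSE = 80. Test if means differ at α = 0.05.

Grand mean = 76.25. SS_between = 3507.5, MS_between = 1169.17. F = 14.615, F_crit ≈ 2.866. Reject H₀.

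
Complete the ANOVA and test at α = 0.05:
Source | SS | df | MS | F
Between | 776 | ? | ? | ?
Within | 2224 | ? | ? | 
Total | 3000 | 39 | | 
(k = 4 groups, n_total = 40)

df_between = 3, df_within = 36. MS_between = 258.67, MS_within = 61.78. F = 4.187, F_crit ≈ 2.866. Reject H₀.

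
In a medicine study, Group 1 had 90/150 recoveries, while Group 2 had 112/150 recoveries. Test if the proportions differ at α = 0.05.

p̂₁ = 0.6, p̂₂ = 0.747, pooled p̂ = 0.673. z = -2.708. Critical: ±1.96. Reject H₀.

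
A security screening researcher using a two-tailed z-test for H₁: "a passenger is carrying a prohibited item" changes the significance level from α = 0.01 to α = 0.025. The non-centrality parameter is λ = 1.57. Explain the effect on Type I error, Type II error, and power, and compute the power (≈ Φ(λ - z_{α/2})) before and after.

Increasing α from 0.01 to 0.025:
• Type I error rate increases (α is the Type I rate by definition).
• Critical value moves from z_{α/2} = 2.576 to 2.241, so power = Φ(λ - z_{α/2}) goes from Φ(1.57 - 2.576) = 0.157 to Φ(1.57 - 2.241) = 0.251.
• Type II error rate β = 1 - power therefore decreases (0.843 → 0.749).
Appropriate when false negatives are costly — here, letting a prohibited item through — security breach.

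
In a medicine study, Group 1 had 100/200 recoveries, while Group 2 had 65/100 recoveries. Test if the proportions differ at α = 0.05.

p̂₁ = 0.5, p̂₂ = 0.65, pooled p̂ = 0.55. z = -2.462. Critical: ±1.96. Reject H₀.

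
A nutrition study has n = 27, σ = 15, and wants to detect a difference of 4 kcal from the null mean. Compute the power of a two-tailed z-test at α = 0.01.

SE = σ/√n = 15/√27 = 2.887. Non-centrality λ = d/SE = 4/2.887 = 1.386. Power ≈ Φ(λ - z_{α/2}) = Φ(1.386 - 2.576) = Φ(-1.19) = 0.117.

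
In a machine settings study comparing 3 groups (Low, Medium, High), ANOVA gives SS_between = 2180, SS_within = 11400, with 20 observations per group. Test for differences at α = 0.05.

df_between = 2, df_within = 57. F = MS_between/MS_within = 1090.0/200.0 = 5.45. F_crit ≈ 3.159. Reject H₀. At least one mean differs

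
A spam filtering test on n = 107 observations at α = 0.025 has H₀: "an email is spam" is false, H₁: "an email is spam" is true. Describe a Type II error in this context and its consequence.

Type II error: failing to reject H₀ when it is false — concluding that an email is spam is not supported when in fact it is. Consequence: a spam email lands in the inbox.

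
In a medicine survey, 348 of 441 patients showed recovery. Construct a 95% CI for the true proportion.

p̂ = 0.789. CI = p̂ ± z*√(p̂(1-p̂)/n) = (0.751, 0.827)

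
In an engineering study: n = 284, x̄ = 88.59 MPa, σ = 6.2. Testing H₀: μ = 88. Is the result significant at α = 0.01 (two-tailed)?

z = (88.59 - 88)/(6.2/√284) = 1.604. Since |z| ≤ 2.576, not significant at α = 0.01.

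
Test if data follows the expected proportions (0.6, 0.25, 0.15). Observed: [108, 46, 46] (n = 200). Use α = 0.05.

Expected: [120.0, 50.0, 30.0]. χ² = 10.053. df = 2, critical = 5.991. Reject H₀.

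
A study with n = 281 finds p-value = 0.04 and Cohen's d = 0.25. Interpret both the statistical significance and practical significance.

Statistically significant (p = 0.04 < 0.05). Cohen's d = 0.25 indicates a small effect size. Both statistical and practical significance should be considered.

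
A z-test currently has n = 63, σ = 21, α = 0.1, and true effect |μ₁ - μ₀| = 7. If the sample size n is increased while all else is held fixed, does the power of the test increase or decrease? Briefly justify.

Power increases: a larger n shrinks the standard error σ/√n, moving the sampling distribution under H₁ further from the critical value.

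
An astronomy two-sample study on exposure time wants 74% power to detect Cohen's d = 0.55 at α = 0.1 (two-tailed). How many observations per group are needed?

z_{α/2} = 1.645, z_β = Φ⁻¹(0.74) = 0.643. For medium effect (d = 0.55): n per group = 2(z_{α/2} + z_β)²/d² = 2(1.645 + 0.643)²/0.55² = 34.6 → 35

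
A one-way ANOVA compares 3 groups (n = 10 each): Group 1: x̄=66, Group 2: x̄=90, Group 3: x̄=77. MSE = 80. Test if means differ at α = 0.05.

Grand mean = 77.67. SS_between = 2886.67, MS_between = 1443.33. F = 18.042, F_crit ≈ 3.354. Reject H₀.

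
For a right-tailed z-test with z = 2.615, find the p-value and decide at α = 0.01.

p = P(Z > 2.615) = 1 - Φ(2.615) ≈ 0.0045. Since p < 0.01, reject H₀ (significant) at α = 0.01.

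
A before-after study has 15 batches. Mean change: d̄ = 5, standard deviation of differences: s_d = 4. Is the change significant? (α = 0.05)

t = d̄/(s_d/√n) = 5/(4/√15) = 4.841. df = 14, critical t = ±2.145. Reject H₀.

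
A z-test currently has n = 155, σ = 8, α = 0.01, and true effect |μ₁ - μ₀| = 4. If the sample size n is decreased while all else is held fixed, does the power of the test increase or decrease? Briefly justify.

Power decreases: a smaller n inflates the standard error σ/√n, pulling the sampling distribution under H₁ back toward the critical value.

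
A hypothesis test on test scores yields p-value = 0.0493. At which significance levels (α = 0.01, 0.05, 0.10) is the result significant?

p = 0.0493. Significant at: α = 0.05, 0.1.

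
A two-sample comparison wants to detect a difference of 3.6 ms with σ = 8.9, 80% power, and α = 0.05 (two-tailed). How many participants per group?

n per group = 2(z_α/2 + z_β)²σ²/d² = 2×(1.96 + 0.84)²×8.9²/3.6² = 95.8 → n = 96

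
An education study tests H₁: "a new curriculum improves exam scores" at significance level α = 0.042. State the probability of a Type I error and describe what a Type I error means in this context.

P(Type I error) = α = 0.042. A Type I error is rejecting H₀ when H₀ is actually true (false positive) — here, concluding that a new curriculum improves exam scores when in fact this is not the case. Consequence: adopting a curriculum that gives no real benefit — disruption for nothing.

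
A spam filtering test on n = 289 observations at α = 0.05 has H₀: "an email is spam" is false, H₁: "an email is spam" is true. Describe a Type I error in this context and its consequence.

Type I error: rejecting H₀ when it is true — concluding that an email is spam when in fact it is not. Consequence: a legitimate email is sent to the spam folder and the user misses it.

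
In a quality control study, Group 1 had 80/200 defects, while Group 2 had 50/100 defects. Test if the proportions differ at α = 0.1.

p̂₁ = 0.4, p̂₂ = 0.5, pooled p̂ = 0.433. z = -1.648. Critical: ±1.645. Reject H₀.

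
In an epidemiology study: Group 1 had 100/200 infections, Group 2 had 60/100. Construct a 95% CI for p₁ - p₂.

p̂₁ = 0.5, p̂₂ = 0.6. Difference = -0.1. CI = (-0.218, 0.018)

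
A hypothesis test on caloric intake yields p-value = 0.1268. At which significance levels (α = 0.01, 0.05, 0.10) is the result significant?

p = 0.1268. Not significant at any of the given levels.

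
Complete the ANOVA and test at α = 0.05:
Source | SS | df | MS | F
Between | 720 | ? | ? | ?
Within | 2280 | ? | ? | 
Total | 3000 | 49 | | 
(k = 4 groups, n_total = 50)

df_between = 3, df_within = 46. MS_between = 240.0, MS_within = 49.57. F = 4.842, F_crit ≈ 2.807. Reject H₀.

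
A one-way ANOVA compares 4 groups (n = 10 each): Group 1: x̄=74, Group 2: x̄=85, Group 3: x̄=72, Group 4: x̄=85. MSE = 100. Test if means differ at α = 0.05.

Grand mean = 79.0. SS_between = 1460.0, MS_between = 486.67. F = 4.867, F_crit ≈ 2.866. Reject H₀.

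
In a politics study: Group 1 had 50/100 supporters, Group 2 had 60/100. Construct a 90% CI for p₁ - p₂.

p̂₁ = 0.5, p̂₂ = 0.6. Difference = -0.1. CI = (-0.215, 0.015)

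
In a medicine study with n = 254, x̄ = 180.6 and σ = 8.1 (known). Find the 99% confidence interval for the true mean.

CI = x̄ ± z*(σ/√n) = 180.6 ± 2.576(8.1/√254) = 180.6 ± 1.31 = (179.29, 181.91)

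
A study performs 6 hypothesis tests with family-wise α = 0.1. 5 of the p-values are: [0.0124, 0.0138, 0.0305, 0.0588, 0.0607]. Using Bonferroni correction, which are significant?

Bonferroni α = 0.1/6 = 0.01667. Significant p-values: [0.0124, 0.0138]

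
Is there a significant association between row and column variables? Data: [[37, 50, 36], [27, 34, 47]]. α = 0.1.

χ² = 5.115. df = 2, critical = 4.605. Reject H₀. Variables are dependent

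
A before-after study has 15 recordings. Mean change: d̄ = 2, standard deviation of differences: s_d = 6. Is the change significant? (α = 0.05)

t = d̄/(s_d/√n) = 2/(6/√15) = 1.291. df = 14, critical t = ±2.145. Fail to reject H₀.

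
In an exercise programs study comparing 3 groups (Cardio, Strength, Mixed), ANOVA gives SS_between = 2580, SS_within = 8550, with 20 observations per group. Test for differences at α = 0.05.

df_between = 2, df_within = 57. F = MS_between/MS_within = 1290.0/150.0 = 8.6. F_crit ≈ 3.159. Reject H₀. At least one mean differs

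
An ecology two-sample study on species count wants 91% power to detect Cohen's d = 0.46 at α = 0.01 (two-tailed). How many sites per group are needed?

z_{α/2} = 2.576, z_β = Φ⁻¹(0.91) = 1.341. For small effect (d = 0.46): n per group = 2(z_{α/2} + z_β)²/d² = 2(2.576 + 1.341)²/0.46² = 145.02 → 146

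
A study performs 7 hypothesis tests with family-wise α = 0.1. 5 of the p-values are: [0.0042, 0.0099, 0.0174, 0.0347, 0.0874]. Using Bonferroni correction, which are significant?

Bonferroni α = 0.1/7 = 0.01429. Significant p-values: [0.0042, 0.0099]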